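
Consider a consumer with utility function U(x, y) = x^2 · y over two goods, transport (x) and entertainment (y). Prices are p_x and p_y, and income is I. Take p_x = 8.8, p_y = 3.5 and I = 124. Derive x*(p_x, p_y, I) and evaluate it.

The MRS is 2·y/x. Set MRS = p_x/p_y.
So 2·p_y·y = p_x·x; combined with the budget, a share 2/3 of income goes to x.
Demand: x*(p_x,p_y,I) = 2/3·I/p_x and y* = 1/3·I/p_y.
At p_x=8.8, p_y=3.5, I=124: x* = 2/3·124/8.8 = 9.3939.

x* = 9.3939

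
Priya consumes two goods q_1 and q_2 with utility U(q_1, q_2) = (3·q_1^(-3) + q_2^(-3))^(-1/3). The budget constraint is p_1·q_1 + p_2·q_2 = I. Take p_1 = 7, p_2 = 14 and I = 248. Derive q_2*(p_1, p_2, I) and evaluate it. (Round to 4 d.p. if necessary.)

q_2* = 9.9377

MU_q_1 ∝ 3·q_1^(-4), MU_q_2 ∝ q_2^(-4), so MRS = 3·(q_2/q_1)^(4) = p_1/p_2.
Solve for the ratio: q_2/q_1 = [(1/3)·p_1/p_2]^(0.25).
Substitute q_2 = (q_2/q_1)·q_1 into the budget: q_1* = I/(p_1 + p_2·(q_2/q_1)).
Numerically q_2/q_1 = 0.638943, so q_1* = 248/(7 + 14·0.638943) = 15.5533 and q_2* = 0.638943·15.5533 = 9.9377.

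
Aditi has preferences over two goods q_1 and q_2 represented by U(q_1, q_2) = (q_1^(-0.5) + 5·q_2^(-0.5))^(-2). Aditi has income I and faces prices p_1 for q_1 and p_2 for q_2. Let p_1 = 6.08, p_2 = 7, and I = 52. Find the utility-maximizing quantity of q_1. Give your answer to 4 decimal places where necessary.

q_1* = 2.1042

From the CES first-order condition, (1/5)·(q_2/q_1)^(1.5) = p_1/p_2.
Solve for the ratio: q_2/q_1 = [5·p_1/p_2]^(2/3).
Substitute q_2 = (q_2/q_1)·q_1 into the budget: q_1* = I/(p_1 + p_2·(q_2/q_1)).
Numerically q_2/q_1 = 2.661851, so q_1* = 52/(6.08 + 7·2.661851) = 2.1042.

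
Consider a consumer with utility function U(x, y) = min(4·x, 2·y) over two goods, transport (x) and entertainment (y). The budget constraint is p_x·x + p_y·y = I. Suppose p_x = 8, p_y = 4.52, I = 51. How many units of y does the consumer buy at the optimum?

y* = 5.9859

Leontief preferences: the optimum is at the kink where x/2 = y/4, i.e. y = 2·x.
Budget: p_x·x + p_y·2·x = I, so (2·p_x + 4·p_y)·x = 2·I.
Demand: x*(p_x,p_y,I) = 2·I/(2·p_x + 4·p_y), y* = 4·I/(2·p_x + 4·p_y).
Here 2·8 + 4·4.52 = 34.08, giving y* = 5.9859.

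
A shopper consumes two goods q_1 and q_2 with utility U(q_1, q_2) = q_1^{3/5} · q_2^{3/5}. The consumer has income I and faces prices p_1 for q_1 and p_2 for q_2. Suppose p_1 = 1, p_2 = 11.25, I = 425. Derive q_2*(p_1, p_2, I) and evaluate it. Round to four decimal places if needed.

q_2* = 18.8889

Tangency: MRS = q_2/q_1 = p_1/p_2.
Rearranging, p_2·q_2 = p_1·q_1. Substituting into the budget gives p_1·q_1·(1 + 1) = I.
Demand: q_1*(p_1,p_2,I) = 0.5·I/p_1 and q_2* = 0.5·I/p_2.
At p_1=1, p_2=11.25, I=425: q_2* = 0.5·425/11.25 = 18.8889.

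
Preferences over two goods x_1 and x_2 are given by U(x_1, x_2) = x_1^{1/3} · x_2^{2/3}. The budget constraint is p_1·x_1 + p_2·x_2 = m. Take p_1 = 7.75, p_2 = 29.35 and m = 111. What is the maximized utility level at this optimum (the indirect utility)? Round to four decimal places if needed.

V = 3.1192

Tangency: MRS = (1/2)·x_2/x_1 = p_1/p_2.
So 1/3·p_2·x_2 = 2/3·p_1·x_1; combined with the budget, a share 1/3 of income goes to x_1.
Demand: x_1*(p_1,p_2,m) = 1/3·m/p_1 and x_2* = 2/3·m/p_2.
At p_1=7.75, p_2=29.35, m=111: x_1* = 1/3·111/7.75 = 4.7742, x_2* = 2.5213.
Utility at the optimum: U(4.7742, 2.5213) = 3.1192.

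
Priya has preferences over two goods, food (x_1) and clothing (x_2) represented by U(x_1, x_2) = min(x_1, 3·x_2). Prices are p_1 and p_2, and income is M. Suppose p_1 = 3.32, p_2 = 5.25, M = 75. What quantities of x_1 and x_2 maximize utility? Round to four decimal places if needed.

Leontief preferences: the optimum is at the kink where x_1/3 = x_2/1, i.e. x_2 = (1/3)·x_1.
Budget: p_1·x_1 + p_2·(1/3)·x_1 = M, so (3·p_1 + p_2)·x_1 = 3·M.
Demand: x_1*(p_1,p_2,M) = 3·M/(3·p_1 + p_2), x_2* = M/(3·p_1 + p_2).
Here 3·3.32 + 5.25 = 15.21, giving x_1* = 14.7929 and x_2* = 4.931.

x_1* = 14.7929, x_2* = 4.931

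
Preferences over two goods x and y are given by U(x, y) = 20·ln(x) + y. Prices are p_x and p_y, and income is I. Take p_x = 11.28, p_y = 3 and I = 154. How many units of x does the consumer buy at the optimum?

x* = 5.3191

So x*(p_x,p_y) = 20·p_y/p_x, independent of income; and y* = (I − 20·p_y)/p_y.
At the given prices: x* = 20·3/11.28 = 5.3191.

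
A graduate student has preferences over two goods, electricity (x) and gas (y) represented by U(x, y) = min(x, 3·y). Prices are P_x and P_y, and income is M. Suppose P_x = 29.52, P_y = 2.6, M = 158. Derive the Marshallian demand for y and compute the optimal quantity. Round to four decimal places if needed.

y* = 1.7332

Demand: x*(P_x,P_y,M) = 3·M/(3·P_x + P_y), y* = M/(3·P_x + P_y).
Here 3·29.52 + 2.6 = 91.16, giving y* = 1.7332.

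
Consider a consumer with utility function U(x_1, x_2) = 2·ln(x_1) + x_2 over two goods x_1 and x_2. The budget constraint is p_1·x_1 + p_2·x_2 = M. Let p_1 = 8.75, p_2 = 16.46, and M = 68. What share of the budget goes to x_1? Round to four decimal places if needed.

share on x_1 = 0.4841

Set MRS = p_1/p_2: (2/x_1)/1 = p_1/p_2.
So x_1*(p_1,p_2) = 2·p_2/p_1, independent of income; and x_2* = (M − 2·p_2)/p_2.
At the given prices: x_1* = 2·16.46/8.75 = 3.7623, and x_2* = 2.1312.
Expenditure on x_1: 8.75·3.7623 = 32.92; share = 0.4841.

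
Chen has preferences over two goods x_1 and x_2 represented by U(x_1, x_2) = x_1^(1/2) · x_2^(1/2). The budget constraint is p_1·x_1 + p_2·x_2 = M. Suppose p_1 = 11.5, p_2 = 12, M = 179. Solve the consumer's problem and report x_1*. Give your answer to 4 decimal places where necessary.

x_1* = 7.7826

At p_1=11.5, p_2=12, M=179: x_1* = 0.5·179/11.5 = 7.7826.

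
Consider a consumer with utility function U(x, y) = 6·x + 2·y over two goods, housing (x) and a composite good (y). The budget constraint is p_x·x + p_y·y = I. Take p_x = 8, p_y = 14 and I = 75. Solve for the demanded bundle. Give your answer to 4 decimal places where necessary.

x* = 9.375, y* = 0

Linear utility — the consumer picks whichever good has higher MU/price: 6/8 = 0.75 vs 2/14 = 0.1429.
x gives more utility per dollar, so spend all income on x: x* = I/p_x, y* = 0.
Numerically: x* = 9.375, y* = 0.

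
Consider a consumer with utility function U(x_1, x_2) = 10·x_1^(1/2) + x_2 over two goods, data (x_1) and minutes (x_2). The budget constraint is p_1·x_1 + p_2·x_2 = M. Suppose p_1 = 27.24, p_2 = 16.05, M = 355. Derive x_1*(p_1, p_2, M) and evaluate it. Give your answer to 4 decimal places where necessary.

MU_x_1 = 5/√x_1, MU_x_2 = 1. Tangency: 5/√x_1 = p_1/p_2.
Thus x_1* = (5·p_2/p_1)² — independent of M — with the rest of income spent on x_2.
Plugging in: x_1* = (5·16.05/27.24)² = 8.6791.

x_1* = 8.6791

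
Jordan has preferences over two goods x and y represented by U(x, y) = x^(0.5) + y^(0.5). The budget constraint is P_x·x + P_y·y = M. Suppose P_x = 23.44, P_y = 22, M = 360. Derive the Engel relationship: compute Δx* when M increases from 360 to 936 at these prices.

MRS = MU_x/MU_y = (y/x)^(0.5). Set equal to P_x/P_y.
Solve for the ratio: y/x = [P_x/P_y]^(2).
With the ratio pinned down, the budget gives x* = M/(P_x + P_y·(y/x)) and y* = (y/x)·x*.
Numerically y/x = 1.135193, so x* = 360/(23.44 + 22·1.135193) = 7.4358.
At M' = 936: x* = 19.3331. Change: 19.3331 − 7.4358 = 11.8973.

Δx* = 11.8973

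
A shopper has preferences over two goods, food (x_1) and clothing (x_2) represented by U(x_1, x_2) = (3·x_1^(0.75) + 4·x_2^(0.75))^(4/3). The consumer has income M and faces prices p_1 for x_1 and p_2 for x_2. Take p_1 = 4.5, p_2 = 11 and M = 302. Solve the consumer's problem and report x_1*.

MU_x_1 ∝ 3·x_1^(-0.25), MU_x_2 ∝ 4·x_2^(-0.25), so MRS = (3/4)·(x_2/x_1)^(0.25) = p_1/p_2.
Solve for the ratio: x_2/x_1 = [(4/3)·p_1/p_2]^(4).
With the ratio pinned down, the budget gives x_1* = M/(p_1 + p_2·(x_2/x_1)) and x_2* = (x_2/x_1)·x_1*.
Numerically x_2/x_1 = 0.088519, so x_1* = 302/(4.5 + 11·0.088519) = 55.1729.

x_1* = 55.1729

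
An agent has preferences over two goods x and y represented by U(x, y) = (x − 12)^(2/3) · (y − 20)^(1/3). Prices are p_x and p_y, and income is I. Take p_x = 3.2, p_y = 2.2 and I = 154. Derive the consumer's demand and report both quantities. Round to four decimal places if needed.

This is Cobb-Douglas in (x−12, y−20): tangency gives 2/3·p_y·(y−20) = 1/3·p_x·(x−12).
Substituting into the budget: x* = 12 + 2/3·(I − 12·p_x − 20·p_y)/p_x, and y* = 20 + 1/3·(…)/p_y.
Discretionary income = 154 − 12·3.2 − 20·2.2 = 71.6; x* = 12 + 2/3·71.6/3.2 = 26.9167; y* = 20 + 1/3·71.6/2.2 = 30.8485.

x* = 26.9167, y* = 30.8485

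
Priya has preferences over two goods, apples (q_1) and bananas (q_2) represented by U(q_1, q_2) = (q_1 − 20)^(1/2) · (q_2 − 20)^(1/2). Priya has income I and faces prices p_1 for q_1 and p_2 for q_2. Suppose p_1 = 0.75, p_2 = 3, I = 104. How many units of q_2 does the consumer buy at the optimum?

q_2* = 24.8333

This is Cobb-Douglas in (q_1−20, q_2−20): tangency gives 0.5·p_2·(q_2−20) = 0.5·p_1·(q_1−20).
After buying the subsistence bundle (20, 20), a share 0.5 of the remaining income goes to q_1: q_1* = 20 + 0.5·(I − 20p_1 − 20p_2)/p_1.
Discretionary income = 104 − 20·0.75 − 20·3 = 29; q_2* = 20 + 0.5·29/3 = 24.8333.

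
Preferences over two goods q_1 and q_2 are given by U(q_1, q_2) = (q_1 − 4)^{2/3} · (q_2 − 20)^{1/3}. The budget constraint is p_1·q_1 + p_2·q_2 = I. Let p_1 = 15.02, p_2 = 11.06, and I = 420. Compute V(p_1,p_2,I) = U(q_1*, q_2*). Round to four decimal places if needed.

Let q_1' = q_1−4, q_2' = q_2−20. MRS = 2·q_2'/q_1' = p_1/p_2.
After buying the subsistence bundle (4, 20), a share 2/3 of the remaining income goes to q_1: q_1* = 4 + 2/3·(I − 4p_1 − 20p_2)/p_1.
Discretionary income = 420 − 4·15.02 − 20·11.06 = 138.72; q_1* = 4 + 2/3·138.72/15.02 = 10.1571; q_2* = 20 + 1/3·138.72/11.06 = 24.1808.
Utility at the optimum: U(10.1571, 24.1808) = 5.4118.

V = 5.4118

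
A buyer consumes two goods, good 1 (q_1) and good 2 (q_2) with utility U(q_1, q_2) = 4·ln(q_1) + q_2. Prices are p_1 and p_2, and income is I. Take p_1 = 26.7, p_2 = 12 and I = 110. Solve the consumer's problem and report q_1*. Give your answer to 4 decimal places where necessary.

q_1* = 1.7978

Set MRS = p_1/p_2: (4/q_1)/1 = p_1/p_2.
So q_1*(p_1,p_2) = 4·p_2/p_1, independent of income; and q_2* = (I − 4·p_2)/p_2.
At the given prices: q_1* = 4·12/26.7 = 1.7978.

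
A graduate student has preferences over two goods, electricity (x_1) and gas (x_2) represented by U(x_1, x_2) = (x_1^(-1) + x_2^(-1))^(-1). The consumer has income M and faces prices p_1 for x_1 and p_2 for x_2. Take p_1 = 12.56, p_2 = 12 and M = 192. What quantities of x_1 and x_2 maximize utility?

x_1* = 7.7305, x_2* = 7.9088

MRS = MU_x_1/MU_x_2 = (x_2/x_1)^(2). Set equal to p_1/p_2.
Hence x_2/x_1 = (p_1/p_2)^(1/(2)), i.e. raised to the 0.5 power.
Substitute x_2 = (x_2/x_1)·x_1 into the budget: x_1* = M/(p_1 + p_2·(x_2/x_1)).
Numerically x_2/x_1 = 1.023067, so x_1* = 192/(12.56 + 12·1.023067) = 7.7305 and x_2* = 1.023067·7.7305 = 7.9088.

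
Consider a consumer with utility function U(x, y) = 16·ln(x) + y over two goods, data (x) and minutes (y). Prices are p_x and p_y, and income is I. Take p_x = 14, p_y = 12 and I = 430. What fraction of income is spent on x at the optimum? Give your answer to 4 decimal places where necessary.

MU_x = 16/x, MU_y = 1. Tangency: 16/x = p_x/p_y.
So x*(p_x,p_y) = 16·p_y/p_x, independent of income; and y* = (I − 16·p_y)/p_y.
At the given prices: x* = 16·12/14 = 13.7143, and y* = 19.8333.
Expenditure on x: 14·13.7143 = 192; share = 0.4465.

share on x = 0.4465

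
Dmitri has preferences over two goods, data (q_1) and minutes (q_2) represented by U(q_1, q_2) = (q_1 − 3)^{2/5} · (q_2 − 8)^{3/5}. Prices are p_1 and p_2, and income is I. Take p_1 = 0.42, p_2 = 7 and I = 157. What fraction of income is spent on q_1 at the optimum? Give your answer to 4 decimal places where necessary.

MRS = (2/3)·(q_2−8)/(q_1−3). Tangency with p_1/p_2 gives q_2−8 = (3/2)·(p_1/p_2)·(q_1−3).
Substituting into the budget: q_1* = 3 + 0.4·(I − 3·p_1 − 8·p_2)/p_1, and q_2* = 8 + 0.6·(…)/p_2.
Discretionary income = 157 − 3·0.42 − 8·7 = 99.74; q_1* = 3 + 0.4·99.74/0.42 = 97.9905; q_2* = 8 + 0.6·99.74/7 = 16.5491.
Expenditure on q_1: 0.42·97.9905 = 41.156; share = 0.2621.

share on q_1 = 0.2621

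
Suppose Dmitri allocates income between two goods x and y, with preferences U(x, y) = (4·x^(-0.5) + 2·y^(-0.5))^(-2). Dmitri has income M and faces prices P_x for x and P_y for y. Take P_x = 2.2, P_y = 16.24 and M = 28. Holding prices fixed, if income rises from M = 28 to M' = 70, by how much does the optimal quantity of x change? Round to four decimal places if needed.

Δx* = 8.574

MU_x ∝ 4·x^(-1.5), MU_y ∝ 2·y^(-1.5), so MRS = 2·(y/x)^(1.5) = P_x/P_y.
Solve for the ratio: y/x = [(1/2)·P_x/P_y]^(2/3).
With the ratio pinned down, the budget gives x* = M/(P_x + P_y·(y/x)) and y* = (y/x)·x*.
Numerically y/x = 0.166164, so x* = 28/(2.2 + 16.24·0.166164) = 5.716.
At M' = 70: x* = 14.2901. Change: 14.2901 − 5.716 = 8.574.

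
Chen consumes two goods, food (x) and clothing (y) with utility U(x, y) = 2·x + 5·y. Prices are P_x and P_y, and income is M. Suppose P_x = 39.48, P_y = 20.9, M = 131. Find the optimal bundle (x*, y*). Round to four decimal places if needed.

x* = 0, y* = 6.2679

Perfect substitutes: compare marginal utility per dollar. 2/P_x vs 5/P_y → 0.0507 vs 0.2392.
y gives more utility per dollar, so spend all income on y: y* = M/P_y, x* = 0.
Numerically: x* = 0, y* = 6.2679.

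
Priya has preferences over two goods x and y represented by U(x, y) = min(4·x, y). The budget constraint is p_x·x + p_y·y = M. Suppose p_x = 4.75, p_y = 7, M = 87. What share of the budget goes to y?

share on y = 0.855

With perfect complements, no substitution: consume in ratio x:y = 1:4.
Budget: p_x·x + p_y·4·x = M, so (p_x + 4·p_y)·x = M.
Demand: x*(p_x,p_y,M) = M/(p_x + 4·p_y), y* = 4·M/(p_x + 4·p_y).
Here 4.75 + 4·7 = 32.75, giving x* = 2.6565 and y* = 10.626.
Expenditure on y: 7·10.626 = 74.3817; share = 0.855.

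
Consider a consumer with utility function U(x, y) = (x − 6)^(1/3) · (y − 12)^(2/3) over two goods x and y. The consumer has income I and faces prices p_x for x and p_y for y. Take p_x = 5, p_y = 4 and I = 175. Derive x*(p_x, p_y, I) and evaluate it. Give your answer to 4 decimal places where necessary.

x* = 12.4667

Let x' = x−6, y' = y−12. MRS = (1/2)·y'/x' = p_x/p_y.
After buying the subsistence bundle (6, 12), a share 1/3 of the remaining income goes to x: x* = 6 + 1/3·(I − 6p_x − 12p_y)/p_x.
Discretionary income = 175 − 6·5 − 12·4 = 97; x* = 6 + 1/3·97/5 = 12.4667.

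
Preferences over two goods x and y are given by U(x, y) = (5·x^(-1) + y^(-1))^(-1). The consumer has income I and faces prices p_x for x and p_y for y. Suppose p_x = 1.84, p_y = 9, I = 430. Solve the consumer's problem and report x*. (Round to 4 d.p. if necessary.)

MRS = MU_x/MU_y = 5·(y/x)^(2). Set equal to p_x/p_y.
Solve for the ratio: y/x = [(1/5)·p_x/p_y]^(0.5).
With the ratio pinned down, the budget gives x* = I/(p_x + p_y·(y/x)) and y* = (y/x)·x*.
Numerically y/x = 0.20221, so x* = 430/(1.84 + 9·0.20221) = 117.4899.

x* = 117.4899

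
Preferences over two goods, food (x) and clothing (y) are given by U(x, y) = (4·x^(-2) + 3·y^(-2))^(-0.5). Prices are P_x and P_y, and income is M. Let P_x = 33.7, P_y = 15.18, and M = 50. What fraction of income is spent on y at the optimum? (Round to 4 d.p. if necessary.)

MRS = MU_x/MU_y = (4/3)·(y/x)^(3). Set equal to P_x/P_y.
Solve for the ratio: y/x = [(3/4)·P_x/P_y]^(1/3).
Substitute y = (y/x)·x into the budget: x* = M/(P_x + P_y·(y/x)).
Numerically y/x = 1.18524, so x* = 50/(33.7 + 15.18·1.18524) = 0.9673 and y* = 1.18524·0.9673 = 1.1464.
Expenditure on y: 15.18·1.1464 = 17.403; share = 0.3481.

share on y = 0.3481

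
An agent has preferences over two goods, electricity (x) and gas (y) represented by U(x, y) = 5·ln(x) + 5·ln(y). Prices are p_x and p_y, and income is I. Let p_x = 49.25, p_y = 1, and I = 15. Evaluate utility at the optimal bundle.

MU_x/MU_y = (5·y)/(5·x); tangency sets this equal to p_x/p_y.
Rearranging, p_y·y = p_x·x. Substituting into the budget gives p_x·x·(1 + 1) = I.
Demand: x*(p_x,p_y,I) = 0.5·I/p_x and y* = 0.5·I/p_y.
At p_x=49.25, p_y=1, I=15: x* = 0.5·15/49.25 = 0.1523, y* = 7.5.
Utility at the optimum: U(0.1523, 7.5) = 0.6645.

V = 0.6645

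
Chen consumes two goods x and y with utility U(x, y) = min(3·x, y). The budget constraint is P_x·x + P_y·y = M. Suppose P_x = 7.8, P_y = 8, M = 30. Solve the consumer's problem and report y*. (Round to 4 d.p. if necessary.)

Leontief preferences: the optimum is at the kink where x/1 = y/3, i.e. y = 3·x.
Budget: P_x·x + P_y·3·x = M, so (P_x + 3·P_y)·x = M.
Demand: x*(P_x,P_y,M) = M/(P_x + 3·P_y), y* = 3·M/(P_x + 3·P_y).
Here 7.8 + 3·8 = 31.8, giving y* = 2.8302.

y* = 2.8302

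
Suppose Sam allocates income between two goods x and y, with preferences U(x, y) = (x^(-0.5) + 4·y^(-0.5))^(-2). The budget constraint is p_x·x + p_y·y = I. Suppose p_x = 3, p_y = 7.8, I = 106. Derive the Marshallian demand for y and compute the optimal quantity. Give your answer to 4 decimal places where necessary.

y* = 10.5461

MU_x ∝ x^(-1.5), MU_y ∝ 4·y^(-1.5), so MRS = (1/4)·(y/x)^(1.5) = p_x/p_y.
Solve for the ratio: y/x = [4·p_x/p_y]^(2/3).
Substitute y = (y/x)·x into the budget: x* = I/(p_x + p_y·(y/x)).
Numerically y/x = 1.332676, so x* = 106/(3 + 7.8·1.332676) = 7.9135 and y* = 1.332676·7.9135 = 10.5461.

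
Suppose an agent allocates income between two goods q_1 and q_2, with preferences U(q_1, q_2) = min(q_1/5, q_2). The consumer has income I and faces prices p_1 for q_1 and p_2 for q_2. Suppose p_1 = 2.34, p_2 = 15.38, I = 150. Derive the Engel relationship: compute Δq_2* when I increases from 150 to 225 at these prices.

Δq_2* = 2.7696

Leontief preferences: the optimum is at the kink where q_1/5 = q_2/1, i.e. q_2 = (1/5)·q_1.
Budget: p_1·q_1 + p_2·(1/5)·q_1 = I, so (5·p_1 + p_2)·q_1 = 5·I.
Demand: q_1*(p_1,p_2,I) = 5·I/(5·p_1 + p_2), q_2* = I/(5·p_1 + p_2).
Here 5·2.34 + 15.38 = 27.08, giving q_2* = 5.5391.
At I' = 225: q_2* = 8.3087. Change: 8.3087 − 5.5391 = 2.7696.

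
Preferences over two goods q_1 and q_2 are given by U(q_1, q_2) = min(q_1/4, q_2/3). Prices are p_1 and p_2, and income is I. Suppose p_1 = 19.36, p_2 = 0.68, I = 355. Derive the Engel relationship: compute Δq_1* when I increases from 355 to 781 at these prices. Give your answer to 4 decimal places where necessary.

Δq_1* = 21.4394

With perfect complements, no substitution: consume in ratio q_1:q_2 = 4:3.
Budget: p_1·q_1 + p_2·(3/4)·q_1 = I, so (4·p_1 + 3·p_2)·q_1 = 4·I.
Demand: q_1*(p_1,p_2,I) = 4·I/(4·p_1 + 3·p_2), q_2* = 3·I/(4·p_1 + 3·p_2).
Here 4·19.36 + 3·0.68 = 79.48, giving q_1* = 17.8661.
At I' = 781: q_1* = 39.3055. Change: 39.3055 − 17.8661 = 21.4394.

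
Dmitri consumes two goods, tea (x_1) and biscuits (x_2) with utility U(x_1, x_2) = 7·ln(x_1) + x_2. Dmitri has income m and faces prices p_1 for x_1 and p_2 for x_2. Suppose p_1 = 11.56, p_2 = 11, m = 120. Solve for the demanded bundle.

x_1* = 6.6609, x_2* = 3.9091

Set MRS = p_1/p_2: (7/x_1)/1 = p_1/p_2.
So x_1*(p_1,p_2) = 7·p_2/p_1, independent of income; and x_2* = (m − 7·p_2)/p_2.
At the given prices: x_1* = 7·11/11.56 = 6.6609, and x_2* = 3.9091.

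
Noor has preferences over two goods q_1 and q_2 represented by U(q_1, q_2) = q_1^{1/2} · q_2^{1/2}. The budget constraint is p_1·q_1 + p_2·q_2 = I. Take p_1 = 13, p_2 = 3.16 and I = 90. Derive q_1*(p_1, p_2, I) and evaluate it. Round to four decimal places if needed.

Tangency: MRS = q_2/q_1 = p_1/p_2.
So 0.5·p_2·q_2 = 0.5·p_1·q_1; combined with the budget, a share 0.5 of income goes to q_1.
Demand: q_1*(p_1,p_2,I) = 0.5·I/p_1 and q_2* = 0.5·I/p_2.
At p_1=13, p_2=3.16, I=90: q_1* = 0.5·90/13 = 3.4615.

q_1* = 3.4615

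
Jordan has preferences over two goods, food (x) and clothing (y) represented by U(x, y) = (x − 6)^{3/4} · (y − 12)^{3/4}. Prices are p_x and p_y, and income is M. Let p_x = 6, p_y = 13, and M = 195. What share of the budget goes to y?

Let x' = x−6, y' = y−12. MRS = y'/x' = p_x/p_y.
After buying the subsistence bundle (6, 12), a share 0.5 of the remaining income goes to x: x* = 6 + 0.5·(M − 6p_x − 12p_y)/p_x.
Discretionary income = 195 − 6·6 − 12·13 = 3; x* = 6 + 0.5·3/6 = 6.25; y* = 12 + 0.5·3/13 = 12.1154.
Expenditure on y: 13·12.1154 = 157.5; share = 0.8077.

share on y = 0.8077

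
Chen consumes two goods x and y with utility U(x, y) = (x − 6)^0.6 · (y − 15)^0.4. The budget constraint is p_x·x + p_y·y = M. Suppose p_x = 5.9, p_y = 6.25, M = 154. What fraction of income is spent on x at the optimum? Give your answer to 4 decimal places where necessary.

Let x' = x−6, y' = y−15. MRS = (3/2)·y'/x' = p_x/p_y.
Substituting into the budget: x* = 6 + 0.6·(M − 6·p_x − 15·p_y)/p_x, and y* = 15 + 0.4·(…)/p_y.
Discretionary income = 154 − 6·5.9 − 15·6.25 = 24.85; x* = 6 + 0.6·24.85/5.9 = 8.5271; y* = 15 + 0.4·24.85/6.25 = 16.5904.
Expenditure on x: 5.9·8.5271 = 50.31; share = 0.3267.

share on x = 0.3267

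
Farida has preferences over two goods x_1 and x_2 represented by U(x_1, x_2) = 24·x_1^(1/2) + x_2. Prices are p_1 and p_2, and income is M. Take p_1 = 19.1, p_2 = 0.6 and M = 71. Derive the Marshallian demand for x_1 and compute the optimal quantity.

MU_x_1 = 12/√x_1, MU_x_2 = 1. Tangency: 12/√x_1 = p_1/p_2.
Thus x_1* = (12·p_2/p_1)² — independent of M — with the rest of income spent on x_2.
Plugging in: x_1* = (12·0.6/19.1)² = 0.1421.

x_1* = 0.1421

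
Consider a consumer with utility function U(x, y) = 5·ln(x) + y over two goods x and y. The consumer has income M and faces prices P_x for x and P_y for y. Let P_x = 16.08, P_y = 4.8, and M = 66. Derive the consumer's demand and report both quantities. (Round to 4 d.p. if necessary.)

x* = 1.4925, y* = 8.75

MU_x = 5/x, MU_y = 1. Tangency: 5/x = P_x/P_y.
So x*(P_x,P_y) = 5·P_y/P_x, independent of income; and y* = (M − 5·P_y)/P_y.
At the given prices: x* = 5·4.8/16.08 = 1.4925, and y* = 8.75.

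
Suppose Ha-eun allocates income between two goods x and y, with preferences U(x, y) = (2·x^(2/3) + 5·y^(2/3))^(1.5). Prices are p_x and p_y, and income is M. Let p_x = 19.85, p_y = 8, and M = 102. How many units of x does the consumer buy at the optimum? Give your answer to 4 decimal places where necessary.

x* = 0.0529

MU_x ∝ 2·x^(-1/3), MU_y ∝ 5·y^(-1/3), so MRS = (2/5)·(y/x)^(1/3) = p_x/p_y.
Hence y/x = ((5/2)·p_x/p_y)^(1/(1/3)), i.e. raised to the 3 power.
With the ratio pinned down, the budget gives x* = M/(p_x + p_y·(y/x)) and y* = (y/x)·x*.
Numerically y/x = 238.688557, so x* = 102/(19.85 + 8·238.688557) = 0.0529.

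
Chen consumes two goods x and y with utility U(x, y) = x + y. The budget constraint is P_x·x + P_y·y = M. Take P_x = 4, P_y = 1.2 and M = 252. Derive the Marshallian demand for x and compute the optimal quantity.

Perfect substitutes: compare marginal utility per dollar. 1/P_x vs 1/P_y → 0.25 vs 0.8333.
y gives more utility per dollar, so spend all income on y: y* = M/P_y, x* = 0.
Numerically: x* = 0, y* = 210.

x* = 0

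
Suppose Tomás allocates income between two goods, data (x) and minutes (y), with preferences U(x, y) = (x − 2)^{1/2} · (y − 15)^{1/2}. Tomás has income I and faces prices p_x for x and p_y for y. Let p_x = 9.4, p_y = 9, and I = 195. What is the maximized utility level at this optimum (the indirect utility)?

V = 2.2397

This is Cobb-Douglas in (x−2, y−15): tangency gives 0.5·p_y·(y−15) = 0.5·p_x·(x−2).
Substituting into the budget: x* = 2 + 0.5·(I − 2·p_x − 15·p_y)/p_x, and y* = 15 + 0.5·(…)/p_y.
Discretionary income = 195 − 2·9.4 − 15·9 = 41.2; x* = 2 + 0.5·41.2/9.4 = 4.1915; y* = 15 + 0.5·41.2/9 = 17.2889.
Utility at the optimum: U(4.1915, 17.2889) = 2.2397.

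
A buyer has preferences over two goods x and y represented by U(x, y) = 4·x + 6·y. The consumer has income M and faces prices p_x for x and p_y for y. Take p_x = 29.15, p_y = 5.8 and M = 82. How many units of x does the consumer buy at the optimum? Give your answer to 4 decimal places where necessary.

y gives more utility per dollar, so spend all income on y: y* = M/p_y, x* = 0.
Numerically: x* = 0, y* = 14.1379.

x* = 0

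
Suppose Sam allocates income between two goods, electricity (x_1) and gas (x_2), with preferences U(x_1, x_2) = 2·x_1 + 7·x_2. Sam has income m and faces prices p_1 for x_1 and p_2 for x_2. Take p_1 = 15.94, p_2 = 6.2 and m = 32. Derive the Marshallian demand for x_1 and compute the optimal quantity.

x_2 gives more utility per dollar, so spend all income on x_2: x_2* = m/p_2, x_1* = 0.
Numerically: x_1* = 0, x_2* = 5.1613.

x_1* = 0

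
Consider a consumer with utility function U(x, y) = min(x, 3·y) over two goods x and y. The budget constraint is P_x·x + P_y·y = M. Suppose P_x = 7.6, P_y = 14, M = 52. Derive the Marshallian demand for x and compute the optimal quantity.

With perfect complements, no substitution: consume in ratio x:y = 3:1.
Budget: P_x·x + P_y·(1/3)·x = M, so (3·P_x + P_y)·x = 3·M.
Demand: x*(P_x,P_y,M) = 3·M/(3·P_x + P_y), y* = M/(3·P_x + P_y).
Here 3·7.6 + 14 = 36.8, giving x* = 4.2391.

x* = 4.2391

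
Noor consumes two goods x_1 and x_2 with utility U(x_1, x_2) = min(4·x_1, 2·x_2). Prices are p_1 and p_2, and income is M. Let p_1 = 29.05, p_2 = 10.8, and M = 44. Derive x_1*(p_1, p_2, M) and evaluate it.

x_1* = 0.8687

Demand: x_1*(p_1,p_2,M) = 2·M/(2·p_1 + 4·p_2), x_2* = 4·M/(2·p_1 + 4·p_2).
Here 2·29.05 + 4·10.8 = 101.3, giving x_1* = 0.8687.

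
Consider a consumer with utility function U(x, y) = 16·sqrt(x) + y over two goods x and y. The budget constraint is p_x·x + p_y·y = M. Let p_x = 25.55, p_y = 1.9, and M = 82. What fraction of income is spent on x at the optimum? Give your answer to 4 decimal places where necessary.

share on x = 0.1103

Solve: √x = 8·p_y/p_x, so x*(p_x,p_y) = (8·p_y/p_x)², and y* = (M − p_x·x*)/p_y.
Plugging in: x* = (8·1.9/25.55)² = 0.3539, y* = 38.3986.
Expenditure on x: 25.55·0.3539 = 9.0427; share = 0.1103.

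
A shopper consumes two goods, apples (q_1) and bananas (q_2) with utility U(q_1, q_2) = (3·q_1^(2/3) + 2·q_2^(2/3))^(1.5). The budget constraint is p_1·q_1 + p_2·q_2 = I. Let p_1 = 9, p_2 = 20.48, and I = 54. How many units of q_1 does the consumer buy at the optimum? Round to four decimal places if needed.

MRS = MU_q_1/MU_q_2 = (3/2)·(q_2/q_1)^(1/3). Set equal to p_1/p_2.
Solve for the ratio: q_2/q_1 = [(2/3)·p_1/p_2]^(3).
With the ratio pinned down, the budget gives q_1* = I/(p_1 + p_2·(q_2/q_1)) and q_2* = (q_2/q_1)·q_1*.
Numerically q_2/q_1 = 0.025146, so q_1* = 54/(9 + 20.48·0.025146) = 5.6753.

q_1* = 5.6753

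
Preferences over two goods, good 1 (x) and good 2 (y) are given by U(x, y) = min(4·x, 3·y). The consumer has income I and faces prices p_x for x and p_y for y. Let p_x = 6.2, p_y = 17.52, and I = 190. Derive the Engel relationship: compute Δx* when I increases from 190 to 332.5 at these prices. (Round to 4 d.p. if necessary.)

Δx* = 4.8207

With perfect complements, no substitution: consume in ratio x:y = 3:4.
Budget: p_x·x + p_y·(4/3)·x = I, so (3·p_x + 4·p_y)·x = 3·I.
Demand: x*(p_x,p_y,I) = 3·I/(3·p_x + 4·p_y), y* = 4·I/(3·p_x + 4·p_y).
Here 3·6.2 + 4·17.52 = 88.68, giving x* = 6.4276.
At I' = 332.5: x* = 11.2483. Change: 11.2483 − 6.4276 = 4.8207.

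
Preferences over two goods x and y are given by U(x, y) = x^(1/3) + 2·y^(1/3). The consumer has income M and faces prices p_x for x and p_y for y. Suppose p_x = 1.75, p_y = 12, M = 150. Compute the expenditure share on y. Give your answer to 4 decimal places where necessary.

share on y = 0.5193

From the CES first-order condition, (1/2)·(y/x)^(2/3) = p_x/p_y.
Hence y/x = (2·p_x/p_y)^(1/(2/3)), i.e. raised to the 1.5 power.
With the ratio pinned down, the budget gives x* = M/(p_x + p_y·(y/x)) and y* = (y/x)·x*.
Numerically y/x = 0.157518, so x* = 150/(1.75 + 12·0.157518) = 41.2063 and y* = 0.157518·41.2063 = 6.4907.
Expenditure on y: 12·6.4907 = 77.8889; share = 0.5193.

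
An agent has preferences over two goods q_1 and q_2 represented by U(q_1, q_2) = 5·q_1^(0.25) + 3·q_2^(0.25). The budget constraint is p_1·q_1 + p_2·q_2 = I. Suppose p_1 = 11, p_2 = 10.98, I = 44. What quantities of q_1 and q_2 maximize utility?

q_1* = 2.6554, q_2* = 1.3471

MU_q_1 ∝ 5·q_1^(-0.75), MU_q_2 ∝ 3·q_2^(-0.75), so MRS = (5/3)·(q_2/q_1)^(0.75) = p_1/p_2.
Hence q_2/q_1 = ((3/5)·p_1/p_2)^(1/(0.75)), i.e. raised to the 4/3 power.
Substitute q_2 = (q_2/q_1)·q_1 into the budget: q_1* = I/(p_1 + p_2·(q_2/q_1)).
Numerically q_2/q_1 = 0.507289, so q_1* = 44/(11 + 10.98·0.507289) = 2.6554 and q_2* = 0.507289·2.6554 = 1.3471.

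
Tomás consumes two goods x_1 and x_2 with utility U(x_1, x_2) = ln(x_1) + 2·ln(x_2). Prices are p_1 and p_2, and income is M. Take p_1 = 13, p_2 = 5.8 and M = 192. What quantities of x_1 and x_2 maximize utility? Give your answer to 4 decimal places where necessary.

Tangency: MRS = (1/2)·x_2/x_1 = p_1/p_2.
Rearranging, p_2·x_2 = 2·p_1·x_1. Substituting into the budget gives p_1·x_1·(1 + 2) = M.
Demand: x_1*(p_1,p_2,M) = 1/3·M/p_1 and x_2* = 2/3·M/p_2.
At p_1=13, p_2=5.8, M=192: x_1* = 1/3·192/13 = 4.9231, x_2* = 22.069.

x_1* = 4.9231, x_2* = 22.069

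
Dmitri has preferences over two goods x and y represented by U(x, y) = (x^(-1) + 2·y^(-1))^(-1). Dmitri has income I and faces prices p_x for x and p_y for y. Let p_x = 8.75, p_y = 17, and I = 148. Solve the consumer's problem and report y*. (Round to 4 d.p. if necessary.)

y* = 5.7758

Substitute y = (y/x)·x into the budget: x* = I/(p_x + p_y·(y/x)).
Numerically y/x = 1.014599, so x* = 148/(8.75 + 17·1.014599) = 5.6927 and y* = 1.014599·5.6927 = 5.7758.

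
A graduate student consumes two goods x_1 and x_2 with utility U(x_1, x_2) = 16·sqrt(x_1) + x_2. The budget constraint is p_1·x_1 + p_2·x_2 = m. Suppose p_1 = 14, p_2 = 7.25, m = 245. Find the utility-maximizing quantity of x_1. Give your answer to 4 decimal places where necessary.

Utility is quasi-linear in x_2; the FOC for x_1 is 8/√x_1 = p_1/p_2.
Thus x_1* = (8·p_2/p_1)² — independent of m — with the rest of income spent on x_2.
Plugging in: x_1* = (8·7.25/14)² = 17.1633.

x_1* = 17.1633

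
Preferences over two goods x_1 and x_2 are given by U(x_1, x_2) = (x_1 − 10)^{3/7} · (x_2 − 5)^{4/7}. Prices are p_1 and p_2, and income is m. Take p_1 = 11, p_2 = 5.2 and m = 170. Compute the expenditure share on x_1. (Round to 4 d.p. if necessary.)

share on x_1 = 0.7328

MRS = (3/4)·(x_2−5)/(x_1−10). Tangency with p_1/p_2 gives x_2−5 = (4/3)·(p_1/p_2)·(x_1−10).
Substituting into the budget: x_1* = 10 + 3/7·(m − 10·p_1 − 5·p_2)/p_1, and x_2* = 5 + 4/7·(…)/p_2.
Discretionary income = 170 − 10·11 − 5·5.2 = 34; x_1* = 10 + 3/7·34/11 = 11.3247; x_2* = 5 + 4/7·34/5.2 = 8.7363.
Expenditure on x_1: 11·11.3247 = 124.5714; share = 0.7328.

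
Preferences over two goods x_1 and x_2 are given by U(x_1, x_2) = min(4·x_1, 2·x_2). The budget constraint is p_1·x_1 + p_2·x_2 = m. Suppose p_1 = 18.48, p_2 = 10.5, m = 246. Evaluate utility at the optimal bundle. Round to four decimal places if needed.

Here 2·18.48 + 4·10.5 = 78.96, giving x_1* = 6.231 and x_2* = 12.462.
Utility at the optimum: U(6.231, 12.462) = 24.924.

V = 24.924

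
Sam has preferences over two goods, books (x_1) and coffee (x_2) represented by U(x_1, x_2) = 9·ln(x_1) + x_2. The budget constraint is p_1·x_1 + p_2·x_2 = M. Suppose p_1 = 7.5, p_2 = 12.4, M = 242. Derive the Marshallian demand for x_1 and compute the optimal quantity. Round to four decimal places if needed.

MU_x_1 = 9/x_1, MU_x_2 = 1. Tangency: 9/x_1 = p_1/p_2.
So x_1*(p_1,p_2) = 9·p_2/p_1, independent of income; and x_2* = (M − 9·p_2)/p_2.
At the given prices: x_1* = 9·12.4/7.5 = 14.88.

x_1* = 14.88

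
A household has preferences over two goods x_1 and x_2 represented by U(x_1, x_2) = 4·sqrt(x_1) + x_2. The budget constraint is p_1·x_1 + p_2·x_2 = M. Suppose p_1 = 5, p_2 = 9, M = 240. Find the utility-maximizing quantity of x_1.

Set MRS = p_1/p_2: 2·x_1^(−1/2) = p_1/p_2.
Thus x_1* = (2·p_2/p_1)² — independent of M — with the rest of income spent on x_2.
Plugging in: x_1* = (2·9/5)² = 12.96.

x_1* = 12.96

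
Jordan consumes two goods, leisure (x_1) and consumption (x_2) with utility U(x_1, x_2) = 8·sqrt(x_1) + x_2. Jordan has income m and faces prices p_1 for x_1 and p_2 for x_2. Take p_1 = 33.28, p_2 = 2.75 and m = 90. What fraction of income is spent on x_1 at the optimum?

share on x_1 = 0.0404

Solve: √x_1 = 4·p_2/p_1, so x_1*(p_1,p_2) = (4·p_2/p_1)², and x_2* = (m − p_1·x_1*)/p_2.
Plugging in: x_1* = (4·2.75/33.28)² = 0.1092, x_2* = 31.4052.
Expenditure on x_1: 33.28·0.1092 = 3.6358; share = 0.0404.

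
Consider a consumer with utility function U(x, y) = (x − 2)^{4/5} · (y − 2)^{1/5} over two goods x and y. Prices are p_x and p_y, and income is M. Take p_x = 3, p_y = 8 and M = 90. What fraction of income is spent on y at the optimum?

share on y = 0.3289

Let x' = x−2, y' = y−2. MRS = 4·y'/x' = p_x/p_y.
Substituting into the budget: x* = 2 + 0.8·(M − 2·p_x − 2·p_y)/p_x, and y* = 2 + 0.2·(…)/p_y.
Discretionary income = 90 − 2·3 − 2·8 = 68; x* = 2 + 0.8·68/3 = 20.1333; y* = 2 + 0.2·68/8 = 3.7.
Expenditure on y: 8·3.7 = 29.6; share = 0.3289.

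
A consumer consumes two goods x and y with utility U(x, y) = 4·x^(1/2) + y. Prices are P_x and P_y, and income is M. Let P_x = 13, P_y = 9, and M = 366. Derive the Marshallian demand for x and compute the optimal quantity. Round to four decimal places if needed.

x* = 1.9172

Set MRS = P_x/P_y: 2·x^(−1/2) = P_x/P_y.
Solve: √x = 2·P_y/P_x, so x*(P_x,P_y) = (2·P_y/P_x)², and y* = (M − P_x·x*)/P_y.
Plugging in: x* = (2·9/13)² = 1.9172.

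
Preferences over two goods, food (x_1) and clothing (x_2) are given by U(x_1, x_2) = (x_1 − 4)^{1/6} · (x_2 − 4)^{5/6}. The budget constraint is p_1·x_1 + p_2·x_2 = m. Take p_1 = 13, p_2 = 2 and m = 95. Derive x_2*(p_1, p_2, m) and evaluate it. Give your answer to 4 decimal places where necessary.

Substituting into the budget: x_1* = 4 + 1/6·(m − 4·p_1 − 4·p_2)/p_1, and x_2* = 4 + 5/6·(…)/p_2.
Discretionary income = 95 − 4·13 − 4·2 = 35; x_2* = 4 + 5/6·35/2 = 18.5833.

x_2* = 18.5833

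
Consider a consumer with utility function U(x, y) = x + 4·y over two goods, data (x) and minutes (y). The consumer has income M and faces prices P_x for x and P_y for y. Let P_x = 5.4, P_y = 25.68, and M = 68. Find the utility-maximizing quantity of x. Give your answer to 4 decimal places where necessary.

Linear utility — the consumer picks whichever good has higher MU/price: 1/5.4 = 0.1852 vs 4/25.68 = 0.1558.
x gives more utility per dollar, so spend all income on x: x* = M/P_x, y* = 0.
Numerically: x* = 12.5926, y* = 0.

x* = 12.5926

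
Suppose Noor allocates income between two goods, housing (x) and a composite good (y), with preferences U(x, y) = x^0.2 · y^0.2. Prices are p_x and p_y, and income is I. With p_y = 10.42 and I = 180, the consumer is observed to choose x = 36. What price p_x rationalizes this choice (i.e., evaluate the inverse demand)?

Tangency: MRS = y/x = p_x/p_y.
So 0.2·p_y·y = 0.2·p_x·x; combined with the budget, a share 0.5 of income goes to x.
Demand: x*(p_x,p_y,I) = 0.5·I/p_x and y* = 0.5·I/p_y.
Set x* = 36 in the demand function and solve for p_x: p_x = 2.5.

p_x = 2.5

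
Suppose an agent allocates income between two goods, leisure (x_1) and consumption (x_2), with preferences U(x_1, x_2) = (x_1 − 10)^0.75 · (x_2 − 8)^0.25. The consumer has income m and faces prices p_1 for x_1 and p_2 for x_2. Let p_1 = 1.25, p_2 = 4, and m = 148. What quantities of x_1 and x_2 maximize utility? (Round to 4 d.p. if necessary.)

This is Cobb-Douglas in (x_1−10, x_2−8): tangency gives 0.75·p_2·(x_2−8) = 0.25·p_1·(x_1−10).
After buying the subsistence bundle (10, 8), a share 0.75 of the remaining income goes to x_1: x_1* = 10 + 0.75·(m − 10p_1 − 8p_2)/p_1.
Discretionary income = 148 − 10·1.25 − 8·4 = 103.5; x_1* = 10 + 0.75·103.5/1.25 = 72.1; x_2* = 8 + 0.25·103.5/4 = 14.4688.

x_1* = 72.1, x_2* = 14.4688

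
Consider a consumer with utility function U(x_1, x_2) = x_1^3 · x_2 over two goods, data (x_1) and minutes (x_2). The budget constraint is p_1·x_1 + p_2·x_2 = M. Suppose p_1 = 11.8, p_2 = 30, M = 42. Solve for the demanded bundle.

x_1* = 2.6695, x_2* = 0.35

MU_x_1/MU_x_2 = (3·x_2)/(x_1); tangency sets this equal to p_1/p_2.
So 3·p_2·x_2 = p_1·x_1; combined with the budget, a share 0.75 of income goes to x_1.
Demand: x_1*(p_1,p_2,M) = 0.75·M/p_1 and x_2* = 0.25·M/p_2.
At p_1=11.8, p_2=30, M=42: x_1* = 0.75·42/11.8 = 2.6695, x_2* = 0.35.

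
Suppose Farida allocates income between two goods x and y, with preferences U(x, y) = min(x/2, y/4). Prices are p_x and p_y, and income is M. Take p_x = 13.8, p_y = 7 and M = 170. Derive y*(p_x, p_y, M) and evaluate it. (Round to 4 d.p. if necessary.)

Leontief preferences: the optimum is at the kink where x/2 = y/4, i.e. y = 2·x.
Budget: p_x·x + p_y·2·x = M, so (2·p_x + 4·p_y)·x = 2·M.
Demand: x*(p_x,p_y,M) = 2·M/(2·p_x + 4·p_y), y* = 4·M/(2·p_x + 4·p_y).
Here 2·13.8 + 4·7 = 55.6, giving y* = 12.2302.

y* = 12.2302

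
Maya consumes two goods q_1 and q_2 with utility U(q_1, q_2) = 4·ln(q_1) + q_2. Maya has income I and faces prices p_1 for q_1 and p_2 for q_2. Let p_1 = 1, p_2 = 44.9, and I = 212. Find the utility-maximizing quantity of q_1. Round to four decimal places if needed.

q_1* = 179.6

So q_1*(p_1,p_2) = 4·p_2/p_1, independent of income; and q_2* = (I − 4·p_2)/p_2.
At the given prices: q_1* = 4·44.9/1 = 179.6.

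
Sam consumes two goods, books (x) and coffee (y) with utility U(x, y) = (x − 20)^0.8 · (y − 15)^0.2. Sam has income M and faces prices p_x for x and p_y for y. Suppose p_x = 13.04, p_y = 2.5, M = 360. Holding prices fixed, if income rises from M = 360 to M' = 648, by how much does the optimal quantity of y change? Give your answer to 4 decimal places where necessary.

After buying the subsistence bundle (20, 15), a share 0.8 of the remaining income goes to x: x* = 20 + 0.8·(M − 20p_x − 15p_y)/p_x.
Discretionary income = 360 − 20·13.04 − 15·2.5 = 61.7; y* = 15 + 0.2·61.7/2.5 = 19.936.
At M' = 648: y* = 42.976. Change: 42.976 − 19.936 = 23.04.

Δy* = 23.04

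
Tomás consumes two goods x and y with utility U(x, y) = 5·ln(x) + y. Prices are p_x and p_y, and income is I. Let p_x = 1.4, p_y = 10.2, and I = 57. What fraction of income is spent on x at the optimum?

share on x = 0.8947

So x*(p_x,p_y) = 5·p_y/p_x, independent of income; and y* = (I − 5·p_y)/p_y.
At the given prices: x* = 5·10.2/1.4 = 36.4286, and y* = 0.5882.
Expenditure on x: 1.4·36.4286 = 51; share = 0.8947.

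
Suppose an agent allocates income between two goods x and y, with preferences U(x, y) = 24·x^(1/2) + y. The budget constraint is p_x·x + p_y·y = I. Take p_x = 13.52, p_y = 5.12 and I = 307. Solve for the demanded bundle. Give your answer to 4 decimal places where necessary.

Set MRS = p_x/p_y: 12·x^(−1/2) = p_x/p_y.
Thus x* = (12·p_y/p_x)² — independent of I — with the rest of income spent on y.
Plugging in: x* = (12·5.12/13.52)² = 20.6514, y* = 5.4284.

x* = 20.6514, y* = 5.4284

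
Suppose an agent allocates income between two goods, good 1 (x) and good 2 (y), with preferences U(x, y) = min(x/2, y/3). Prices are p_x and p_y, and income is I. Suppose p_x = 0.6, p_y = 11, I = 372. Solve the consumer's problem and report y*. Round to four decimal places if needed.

Demand: x*(p_x,p_y,I) = 2·I/(2·p_x + 3·p_y), y* = 3·I/(2·p_x + 3·p_y).
Here 2·0.6 + 3·11 = 34.2, giving y* = 32.6316.

y* = 32.6316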